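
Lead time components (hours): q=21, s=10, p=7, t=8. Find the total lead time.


Lead time = queue + setup + processing + transit
= 21 + 10 + 7 + 8
= 46 hours


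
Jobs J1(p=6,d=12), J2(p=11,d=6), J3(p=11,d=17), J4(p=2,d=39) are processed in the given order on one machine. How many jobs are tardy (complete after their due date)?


Completion vs due date:
  J1: C=6, d=12 → on time
  J2: C=17, d=6 → TARDY
  J3: C=28, d=17 → TARDY
  J4: C=30, d=39 → on time
Tardy jobs: J2, J3
Count = 2


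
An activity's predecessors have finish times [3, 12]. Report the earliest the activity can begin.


ES = max of all predecessor completion times
Predecessors: [3, 12]
ES = max(3, 12)
= 12


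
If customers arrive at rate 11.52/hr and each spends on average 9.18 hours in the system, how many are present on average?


Little's law: L = λ × W
= 11.52 × 9.18
= 105.75


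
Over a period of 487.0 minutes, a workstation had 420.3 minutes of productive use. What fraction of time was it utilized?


Utilization = busy / total × 100
= 420.3 / 487.0 × 100
= 86.3%


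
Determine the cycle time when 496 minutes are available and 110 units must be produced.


Cycle time = available time / demand
= 496 / 110
= 4.51 min/unit


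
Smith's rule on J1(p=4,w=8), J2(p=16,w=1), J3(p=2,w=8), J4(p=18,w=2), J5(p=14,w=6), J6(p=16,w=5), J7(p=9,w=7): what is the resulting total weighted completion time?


WSPT order (by p/w): J3 → J1 → J7 → J5 → J6 → J4 → J2
  J3: C=2, w·C=8×2=16
  J1: C=6, w·C=8×6=48
  J7: C=15, w·C=7×15=105
  J5: C=29, w·C=6×29=174
  J6: C=45, w·C=5×45=225
  J4: C=63, w·C=2×63=126
  J2: C=79, w·C=1×79=79
Σ w·C = 773
= 773


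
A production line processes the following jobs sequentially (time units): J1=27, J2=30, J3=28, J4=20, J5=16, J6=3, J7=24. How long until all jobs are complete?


Sequential makespan: sum all processing times
= 27 + 30 + 28 + 20 + 16 + 3 + 24
= 148 time units


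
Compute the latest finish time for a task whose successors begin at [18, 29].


LF = min of all successor start times
Successors start at: [18, 29]
LF = min(18, 29)
= 18


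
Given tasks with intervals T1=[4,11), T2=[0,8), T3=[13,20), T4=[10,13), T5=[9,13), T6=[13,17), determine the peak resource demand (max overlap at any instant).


Check each time point for overlaps:
  t=10: 3 tasks active (T1, T4, T5)
Max concurrent = 3


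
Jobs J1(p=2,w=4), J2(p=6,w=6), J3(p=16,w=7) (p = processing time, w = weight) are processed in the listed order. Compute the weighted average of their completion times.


Completion times:
  J1: C=2, w×C=4×2=8
  J2: C=8, w×C=6×8=48
  J3: C=24, w×C=7×24=168
Sum w×C = 224
Sum w = 17
Weighted avg = 224/17
= 13.18


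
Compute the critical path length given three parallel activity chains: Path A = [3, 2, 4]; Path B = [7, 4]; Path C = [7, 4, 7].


Path A: 3 + 2 + 4 = 9
Path B: 7 + 4 = 11
Path C: 7 + 4 + 7 = 18
Critical path = longest = max(9, 11, 18)
= 18 (Path C)


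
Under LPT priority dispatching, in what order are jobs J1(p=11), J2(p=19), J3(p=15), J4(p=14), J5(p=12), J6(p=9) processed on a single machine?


LPT: sort by longest processing time first
  J2: p=19
  J3: p=15
  J4: p=14
  J5: p=12
  J1: p=11
  J6: p=9
Order: J2 → J3 → J4 → J5 → J1 → J6


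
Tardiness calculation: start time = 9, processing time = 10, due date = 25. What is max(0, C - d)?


Completion = start + processing = 9 + 10 = 19
Tardiness = max(0, C - d) = max(0, 19 - 25)
= max(0, -6)
= 0


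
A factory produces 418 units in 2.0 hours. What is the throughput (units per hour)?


Throughput = units / time
= 418 / 2.0
= 209.0 units/hour


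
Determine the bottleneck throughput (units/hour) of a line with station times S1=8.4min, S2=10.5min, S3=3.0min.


Bottleneck = longest station time
Station times: [8.4, 10.5, 3.0]
Max = 10.5 min
Rate = 60 / 10.5
= 5.71 units/hour (bottleneck: 10.5min)


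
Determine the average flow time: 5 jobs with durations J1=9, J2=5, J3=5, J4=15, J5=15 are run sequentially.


Completion times:
  J1: completes at 9
  J2: completes at 14
  J3: completes at 19
  J4: completes at 34
  J5: completes at 49
Sum = 125
Average = 125/5
= 25.00


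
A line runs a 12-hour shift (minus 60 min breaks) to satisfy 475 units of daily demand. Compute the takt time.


Available = 12×60 - 60 = 660 min
Takt time = 660 / 475
= 1.39 min/unit


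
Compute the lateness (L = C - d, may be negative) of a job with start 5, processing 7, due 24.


Completion = 5 + 7 = 12
Lateness = C - d = 12 - 24
= -12


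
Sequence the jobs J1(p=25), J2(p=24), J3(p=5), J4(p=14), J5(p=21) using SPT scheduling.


SPT: sort by shortest processing time
  J3: p=5
  J4: p=14
  J5: p=21
  J2: p=24
  J1: p=25
Order: J3 → J4 → J5 → J2 → J1


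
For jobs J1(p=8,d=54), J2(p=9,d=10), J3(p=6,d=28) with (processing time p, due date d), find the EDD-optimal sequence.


EDD: sort by earliest due date
  J2: d=10, p=9
  J3: d=28, p=6
  J1: d=54, p=8
Order: J2 → J3 → J1


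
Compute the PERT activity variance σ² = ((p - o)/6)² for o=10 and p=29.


σ² = ((p - o) / 6)² = (p - o)² / 36
= (29 - 10)² / 36
= 19² / 36
= 361 / 36
= 10.0278


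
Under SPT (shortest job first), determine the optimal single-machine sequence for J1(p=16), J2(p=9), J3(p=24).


SPT: sort by shortest processing time
  J2: p=9
  J1: p=16
  J3: p=24
Order: J2 → J1 → J3


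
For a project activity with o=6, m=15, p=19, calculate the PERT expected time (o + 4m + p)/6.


te = (o + 4m + p) / 6
= (6 + 4×15 + 19) / 6
= (6 + 60 + 19) / 6
= 85 / 6
= 14.17


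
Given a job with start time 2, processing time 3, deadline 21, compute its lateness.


Completion = 2 + 3 = 5
Lateness = C - d = 5 - 21
= -16


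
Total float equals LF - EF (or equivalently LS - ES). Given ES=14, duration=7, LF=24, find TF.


EF = ES + duration = 14 + 7 = 21
LS = LF - duration = 24 - 7 = 17
Total Float = LF - EF = 24 - 21
(or LS - ES = 17 - 14)
= 3


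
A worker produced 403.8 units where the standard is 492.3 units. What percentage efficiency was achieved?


Efficiency = (actual / standard) × 100
= (403.8 / 492.3) × 100
= 82.0%


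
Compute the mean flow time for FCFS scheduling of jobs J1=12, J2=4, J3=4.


Completion times:
  J1: completes at 12
  J2: completes at 16
  J3: completes at 20
Sum = 48
Average = 48/3
= 16.00


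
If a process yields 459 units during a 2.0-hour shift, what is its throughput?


Throughput = units / time
= 459 / 2.0
= 229.5 units/hour


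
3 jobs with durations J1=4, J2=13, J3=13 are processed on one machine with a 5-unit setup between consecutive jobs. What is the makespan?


Makespan = Σ processing + (n-1) × setup
= (4 + 13 + 13) + (3-1)×5
= 30 + 10
= 40 time units


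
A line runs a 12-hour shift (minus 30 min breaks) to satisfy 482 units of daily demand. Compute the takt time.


Available = 12×60 - 30 = 690 min
Takt time = 690 / 482
= 1.43 min/unit


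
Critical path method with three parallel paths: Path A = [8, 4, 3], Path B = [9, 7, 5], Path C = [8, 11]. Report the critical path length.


Path A: 8 + 4 + 3 = 15
Path B: 9 + 7 + 5 = 21
Path C: 8 + 11 = 19
Critical path = longest = max(15, 21, 19)
= 21 (Path B)


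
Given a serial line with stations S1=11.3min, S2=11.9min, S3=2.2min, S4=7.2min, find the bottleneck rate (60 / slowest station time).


Bottleneck = longest station time
Station times: [11.3, 11.9, 2.2, 7.2]
Max = 11.9 min
Rate = 60 / 11.9
= 5.04 units/hour (bottleneck: 11.9min)


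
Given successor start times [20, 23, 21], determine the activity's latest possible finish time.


LF = min of all successor start times
Successors start at: [20, 23, 21]
LF = min(20, 23, 21)
= 20


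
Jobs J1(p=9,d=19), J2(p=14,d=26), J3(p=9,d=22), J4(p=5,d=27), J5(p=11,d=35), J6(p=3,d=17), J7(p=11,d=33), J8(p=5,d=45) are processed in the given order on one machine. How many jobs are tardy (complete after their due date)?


Completion vs due date:
  J1: C=9, d=19 → on time
  J2: C=23, d=26 → on time
  J3: C=32, d=22 → TARDY
  J4: C=37, d=27 → TARDY
  J5: C=48, d=35 → TARDY
  J6: C=51, d=17 → TARDY
  J7: C=62, d=33 → TARDY
  J8: C=67, d=45 → TARDY
Tardy jobs: J3, J4, J5, J6, J7, J8
Count = 6


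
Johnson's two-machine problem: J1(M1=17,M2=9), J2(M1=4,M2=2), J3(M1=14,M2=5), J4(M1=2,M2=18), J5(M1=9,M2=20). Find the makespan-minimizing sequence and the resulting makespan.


Johnson's rule:
Group 1 (M1≤M2, sort by M1): ['J4', 'J5']
Group 2 (M1>M2, sort desc M2): ['J1', 'J3', 'J2']
Sequence: J4 → J5 → J1 → J3 → J2
Makespan calculation:
  J4: M1 done=2, M2 done=20
  J5: M1 done=11, M2 done=40
  J1: M1 done=28, M2 done=49
  J3: M1 done=42, M2 done=54
  J2: M1 done=46, M2 done=56
= Sequence: J4 → J5 → J1 → J3 → J2, Makespan: 56


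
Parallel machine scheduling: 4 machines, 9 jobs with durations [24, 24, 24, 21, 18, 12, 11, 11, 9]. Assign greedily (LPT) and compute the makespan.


Jobs (LPT sorted): [24, 24, 24, 21, 18, 12, 11, 11, 9]
Machines: 4
  J=24 → Machine 1 (load: 0+24=24)
  J=24 → Machine 2 (load: 0+24=24)
  J=24 → Machine 3 (load: 0+24=24)
  J=21 → Machine 4 (load: 0+21=21)
  J=18 → Machine 4 (load: 21+18=39)
  J=12 → Machine 1 (load: 24+12=36)
  J=11 → Machine 2 (load: 24+11=35)
  J=11 → Machine 3 (load: 24+11=35)
  J=9 → Machine 2 (load: 35+9=44)
Machine loads: [36, 44, 35, 39]
Makespan = max = 44 time units


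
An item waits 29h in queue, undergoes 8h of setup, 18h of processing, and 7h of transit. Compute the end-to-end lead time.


Lead time = queue + setup + processing + transit
= 29 + 8 + 18 + 7
= 62 hours


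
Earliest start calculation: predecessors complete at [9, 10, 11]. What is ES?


ES = max of all predecessor completion times
Predecessors: [9, 10, 11]
ES = max(9, 10, 11)
= 11


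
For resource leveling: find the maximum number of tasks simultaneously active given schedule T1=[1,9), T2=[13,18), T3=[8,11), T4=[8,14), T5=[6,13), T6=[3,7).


Check each time point for overlaps:
  t=8: 4 tasks active (T1, T3, T4, T5)
Max concurrent = 4


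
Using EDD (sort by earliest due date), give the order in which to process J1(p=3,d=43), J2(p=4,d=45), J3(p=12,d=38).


EDD: sort by earliest due date
  J3: d=38, p=12
  J1: d=43, p=3
  J2: d=45, p=4
Order: J3 → J1 → J2


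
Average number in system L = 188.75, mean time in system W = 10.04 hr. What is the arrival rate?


Little's law: L = λW → λ = L / W
= 188.75 / 10.04
= 18.80 per hour


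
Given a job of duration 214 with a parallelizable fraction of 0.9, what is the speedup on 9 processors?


Amdahl's law: T_p = T × ((1-p) + p/N)
= 214 × ((1-0.9) + 0.9/9)
= 214 × (0.10 + 0.1000)
= 214 × 0.2000
= 42.80
Speedup = 214/42.80
= 5.00×


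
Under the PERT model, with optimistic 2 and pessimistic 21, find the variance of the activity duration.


σ² = ((p - o) / 6)² = (p - o)² / 36
= (21 - 2)² / 36
= 19² / 36
= 361 / 36
= 10.0278


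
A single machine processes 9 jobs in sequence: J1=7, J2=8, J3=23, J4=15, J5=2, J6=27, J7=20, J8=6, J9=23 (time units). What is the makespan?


Sequential makespan: sum all processing times
= 7 + 8 + 23 + 15 + 2 + 27 + 20 + 6 + 23
= 131 time units


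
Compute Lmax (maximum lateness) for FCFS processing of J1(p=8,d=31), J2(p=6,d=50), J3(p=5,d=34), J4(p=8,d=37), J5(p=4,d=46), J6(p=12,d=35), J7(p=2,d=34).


Lateness per job (L = C - d):
  J1: C=8, d=31, L=-23
  J2: C=14, d=50, L=-36
  J3: C=19, d=34, L=-15
  J4: C=27, d=37, L=-10
  J5: C=31, d=46, L=-15
  J6: C=43, d=35, L=8
  J7: C=45, d=34, L=11
Lmax = max(-23, -36, -15, -10, -15, 8, 11)
= 11


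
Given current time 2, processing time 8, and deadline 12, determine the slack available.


Slack = due - current_time - processing
= 12 - 2 - 8
= 2


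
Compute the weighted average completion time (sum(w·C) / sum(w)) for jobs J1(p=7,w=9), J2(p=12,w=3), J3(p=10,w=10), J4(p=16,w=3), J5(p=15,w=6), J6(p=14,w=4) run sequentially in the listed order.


Completion times:
  J1: C=7, w×C=9×7=63
  J2: C=19, w×C=3×19=57
  J3: C=29, w×C=10×29=290
  J4: C=45, w×C=3×45=135
  J5: C=60, w×C=6×60=360
  J6: C=74, w×C=4×74=296
Sum w×C = 1201
Sum w = 35
Weighted avg = 1201/35
= 34.31


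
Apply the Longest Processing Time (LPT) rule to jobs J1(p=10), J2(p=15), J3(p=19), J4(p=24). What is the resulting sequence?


LPT: sort by longest processing time first
  J4: p=24
  J3: p=19
  J2: p=15
  J1: p=10
Order: J4 → J3 → J2 → J1


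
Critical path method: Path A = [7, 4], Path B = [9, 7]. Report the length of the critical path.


Path A: 7 + 4 = 11
Path B: 9 + 7 = 16
Critical path = longest = max(11, 16)
= 16 (Path B)


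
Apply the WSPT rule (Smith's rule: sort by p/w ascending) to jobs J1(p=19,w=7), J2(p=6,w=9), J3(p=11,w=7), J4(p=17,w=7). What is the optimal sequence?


WSPT (Smith's rule): sort by p/w ascending
  J2: p/w = 6/9 = 0.667
  J3: p/w = 11/7 = 1.571
  J4: p/w = 17/7 = 2.429
  J1: p/w = 19/7 = 2.714
Order: J2 → J3 → J4 → J1


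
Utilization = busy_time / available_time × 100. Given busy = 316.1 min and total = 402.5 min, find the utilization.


Utilization = busy / total × 100
= 316.1 / 402.5 × 100
= 78.5%


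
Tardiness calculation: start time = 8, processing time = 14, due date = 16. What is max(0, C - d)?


Completion = start + processing = 8 + 14 = 22
Tardiness = max(0, C - d) = max(0, 22 - 16)
= max(0, 6)
= 6


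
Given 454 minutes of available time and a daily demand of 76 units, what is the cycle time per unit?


Cycle time = available time / demand
= 454 / 76
= 5.97 min/unit


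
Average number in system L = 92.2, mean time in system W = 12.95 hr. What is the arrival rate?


Little's law: L = λW → λ = L / W
= 92.2 / 12.95
= 7.12 per hour


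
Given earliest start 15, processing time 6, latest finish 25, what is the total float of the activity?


EF = ES + duration = 15 + 6 = 21
LS = LF - duration = 25 - 6 = 19
Total Float = LF - EF = 25 - 21
(or LS - ES = 19 - 15)
= 4


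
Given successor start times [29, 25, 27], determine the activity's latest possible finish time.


LF = min of all successor start times
Successors start at: [29, 25, 27]
LF = min(29, 25, 27)
= 25


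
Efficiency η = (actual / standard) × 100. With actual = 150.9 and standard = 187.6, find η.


Efficiency = (actual / standard) × 100
= (150.9 / 187.6) × 100
= 80.4%


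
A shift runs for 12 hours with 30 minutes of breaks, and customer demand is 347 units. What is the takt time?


Available = 12×60 - 30 = 690 min
Takt time = 690 / 347
= 1.99 min/unit


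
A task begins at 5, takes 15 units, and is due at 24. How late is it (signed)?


Completion = 5 + 15 = 20
Lateness = C - d = 20 - 24
= -4


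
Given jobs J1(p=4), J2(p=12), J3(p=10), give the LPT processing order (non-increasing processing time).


LPT: sort by longest processing time first
  J2: p=12
  J3: p=10
  J1: p=4
Order: J2 → J3 → J1


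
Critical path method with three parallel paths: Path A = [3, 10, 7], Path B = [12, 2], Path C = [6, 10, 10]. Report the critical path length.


Path A: 3 + 10 + 7 = 20
Path B: 12 + 2 = 14
Path C: 6 + 10 + 10 = 26
Critical path = longest = max(20, 14, 26)
= 26 (Path C)


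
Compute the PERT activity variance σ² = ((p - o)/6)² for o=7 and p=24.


σ² = ((p - o) / 6)² = (p - o)² / 36
= (24 - 7)² / 36
= 17² / 36
= 289 / 36
= 8.0278


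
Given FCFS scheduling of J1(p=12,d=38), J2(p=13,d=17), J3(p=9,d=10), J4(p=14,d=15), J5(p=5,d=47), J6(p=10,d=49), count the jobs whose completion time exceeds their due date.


Completion vs due date:
  J1: C=12, d=38 → on time
  J2: C=25, d=17 → TARDY
  J3: C=34, d=10 → TARDY
  J4: C=48, d=15 → TARDY
  J5: C=53, d=47 → TARDY
  J6: C=63, d=49 → TARDY
Tardy jobs: J2, J3, J4, J5, J6
Count = 5


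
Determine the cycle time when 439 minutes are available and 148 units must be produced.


Cycle time = available time / demand
= 439 / 148
= 2.97 min/unit


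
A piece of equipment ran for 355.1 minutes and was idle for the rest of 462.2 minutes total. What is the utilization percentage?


Utilization = busy / total × 100
= 355.1 / 462.2 × 100
= 76.8%


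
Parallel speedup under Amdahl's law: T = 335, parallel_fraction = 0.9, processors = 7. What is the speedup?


Amdahl's law: T_p = T × ((1-p) + p/N)
= 335 × ((1-0.9) + 0.9/7)
= 335 × (0.10 + 0.1286)
= 335 × 0.2286
= 76.57
Speedup = 335/76.57
= 4.38×


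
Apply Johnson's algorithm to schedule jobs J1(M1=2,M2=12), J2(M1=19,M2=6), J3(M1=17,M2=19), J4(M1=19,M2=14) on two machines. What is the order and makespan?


Johnson's rule:
Group 1 (M1≤M2, sort by M1): ['J1', 'J3']
Group 2 (M1>M2, sort desc M2): ['J4', 'J2']
Sequence: J1 → J3 → J4 → J2
Makespan calculation:
  J1: M1 done=2, M2 done=14
  J3: M1 done=19, M2 done=38
  J4: M1 done=38, M2 done=52
  J2: M1 done=57, M2 done=63
= Sequence: J1 → J3 → J4 → J2, Makespan: 63


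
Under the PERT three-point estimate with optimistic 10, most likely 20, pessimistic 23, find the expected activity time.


te = (o + 4m + p) / 6
= (10 + 4×20 + 23) / 6
= (10 + 80 + 23) / 6
= 113 / 6
= 18.83


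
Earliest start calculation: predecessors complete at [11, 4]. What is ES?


ES = max of all predecessor completion times
Predecessors: [11, 4]
ES = max(11, 4)
= 11


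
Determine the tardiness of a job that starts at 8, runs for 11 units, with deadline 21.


Completion = start + processing = 8 + 11 = 19
Tardiness = max(0, C - d) = max(0, 19 - 21)
= max(0, -2)
= 0


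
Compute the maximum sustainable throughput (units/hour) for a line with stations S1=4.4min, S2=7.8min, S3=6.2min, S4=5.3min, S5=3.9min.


Bottleneck = longest station time
Station times: [4.4, 7.8, 6.2, 5.3, 3.9]
Max = 7.8 min
Rate = 60 / 7.8
= 7.69 units/hour (bottleneck: 7.8min)


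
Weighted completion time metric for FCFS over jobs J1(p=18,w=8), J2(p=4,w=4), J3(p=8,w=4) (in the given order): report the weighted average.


Completion times:
  J1: C=18, w×C=8×18=144
  J2: C=22, w×C=4×22=88
  J3: C=30, w×C=4×30=120
Sum w×C = 352
Sum w = 16
Weighted avg = 352/16
= 22.00


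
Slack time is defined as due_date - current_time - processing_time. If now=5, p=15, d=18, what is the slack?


Slack = due - current_time - processing
= 18 - 5 - 15
= -2


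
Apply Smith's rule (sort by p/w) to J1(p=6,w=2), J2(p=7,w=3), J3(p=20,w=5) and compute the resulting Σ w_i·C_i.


WSPT order (by p/w): J2 → J1 → J3
  J2: C=7, w·C=3×7=21
  J1: C=13, w·C=2×13=26
  J3: C=33, w·C=5×33=165
Σ w·C = 212
= 212


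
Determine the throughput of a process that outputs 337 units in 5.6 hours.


Throughput = units / time
= 337 / 5.6
= 60.2 units/hour


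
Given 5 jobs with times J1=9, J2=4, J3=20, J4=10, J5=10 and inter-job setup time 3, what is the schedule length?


Makespan = Σ processing + (n-1) × setup
= (9 + 4 + 20 + 10 + 10) + (5-1)×3
= 53 + 12
= 65 time units


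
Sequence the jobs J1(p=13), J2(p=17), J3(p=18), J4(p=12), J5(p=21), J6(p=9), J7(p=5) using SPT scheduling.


SPT: sort by shortest processing time
  J7: p=5
  J6: p=9
  J4: p=12
  J1: p=13
  J2: p=17
  J3: p=18
  J5: p=21
Order: J7 → J6 → J4 → J1 → J2 → J3 → J5


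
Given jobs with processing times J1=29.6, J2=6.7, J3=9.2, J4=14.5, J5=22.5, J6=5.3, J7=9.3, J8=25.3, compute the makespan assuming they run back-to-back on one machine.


Sequential makespan: sum all processing times
= 29.6 + 6.7 + 9.2 + 14.5 + 22.5 + 5.3 + 9.3 + 25.3
= 122.4 time units


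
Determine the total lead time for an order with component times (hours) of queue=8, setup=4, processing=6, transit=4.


Lead time = queue + setup + processing + transit
= 8 + 4 + 6 + 4
= 22 hours


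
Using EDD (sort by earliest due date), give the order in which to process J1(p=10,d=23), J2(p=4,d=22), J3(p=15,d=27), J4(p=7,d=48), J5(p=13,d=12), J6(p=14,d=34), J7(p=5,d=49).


EDD: sort by earliest due date
  J5: d=12, p=13
  J2: d=22, p=4
  J1: d=23, p=10
  J3: d=27, p=15
  J6: d=34, p=14
  J4: d=48, p=7
  J7: d=49, p=5
Order: J5 → J2 → J1 → J3 → J6 → J4 → J7


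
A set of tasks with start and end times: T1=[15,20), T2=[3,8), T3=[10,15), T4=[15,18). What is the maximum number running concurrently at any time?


Check each time point for overlaps:
  t=15: 2 tasks active (T1, T4)
Max concurrent = 2


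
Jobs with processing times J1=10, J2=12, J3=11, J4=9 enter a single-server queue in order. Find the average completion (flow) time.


Completion times:
  J1: completes at 10
  J2: completes at 22
  J3: completes at 33
  J4: completes at 42
Sum = 107
Average = 107/4
= 26.75


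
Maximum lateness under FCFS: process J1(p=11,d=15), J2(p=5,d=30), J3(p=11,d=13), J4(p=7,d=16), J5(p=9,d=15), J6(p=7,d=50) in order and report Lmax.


Lateness per job (L = C - d):
  J1: C=11, d=15, L=-4
  J2: C=16, d=30, L=-14
  J3: C=27, d=13, L=14
  J4: C=34, d=16, L=18
  J5: C=43, d=15, L=28
  J6: C=50, d=50, L=0
Lmax = max(-4, -14, 14, 18, 28, 0)
= 28


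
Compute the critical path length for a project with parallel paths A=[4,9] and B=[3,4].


Path A: 4 + 9 = 13
Path B: 3 + 4 = 7
Critical path = longest = max(13, 7)
= 13 (Path A)


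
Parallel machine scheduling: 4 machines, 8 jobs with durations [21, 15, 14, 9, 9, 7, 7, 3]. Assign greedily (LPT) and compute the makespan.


Jobs (LPT sorted): [21, 15, 14, 9, 9, 7, 7, 3]
Machines: 4
  J=21 → Machine 1 (load: 0+21=21)
  J=15 → Machine 2 (load: 0+15=15)
  J=14 → Machine 3 (load: 0+14=14)
  J=9 → Machine 4 (load: 0+9=9)
  J=9 → Machine 4 (load: 9+9=18)
  J=7 → Machine 3 (load: 14+7=21)
  J=7 → Machine 2 (load: 15+7=22)
  J=3 → Machine 4 (load: 18+3=21)
Machine loads: [21, 22, 21, 21]
Makespan = max = 22 time units


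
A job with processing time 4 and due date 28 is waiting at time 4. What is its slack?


Slack = due - current_time - processing
= 28 - 4 - 4
= 20


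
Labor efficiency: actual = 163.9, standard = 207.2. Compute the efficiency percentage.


Efficiency = (actual / standard) × 100
= (163.9 / 207.2) × 100
= 79.1%


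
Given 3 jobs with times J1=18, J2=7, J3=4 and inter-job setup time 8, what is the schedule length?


Makespan = Σ processing + (n-1) × setup
= (18 + 7 + 4) + (3-1)×8
= 29 + 16
= 45 time units


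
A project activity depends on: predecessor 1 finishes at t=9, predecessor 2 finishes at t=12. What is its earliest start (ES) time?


ES = max of all predecessor completion times
Predecessors: [9, 12]
ES = max(9, 12)
= 12


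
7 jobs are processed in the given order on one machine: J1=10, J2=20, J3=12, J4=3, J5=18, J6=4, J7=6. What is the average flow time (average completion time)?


Completion times:
  J1: completes at 10
  J2: completes at 30
  J3: completes at 42
  J4: completes at 45
  J5: completes at 63
  J6: completes at 67
  J7: completes at 73
Sum = 330
Average = 330/7
= 47.14


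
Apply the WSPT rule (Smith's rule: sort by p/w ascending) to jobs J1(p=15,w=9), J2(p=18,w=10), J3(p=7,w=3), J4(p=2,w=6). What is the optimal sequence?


WSPT (Smith's rule): sort by p/w ascending
  J4: p/w = 2/6 = 0.333
  J1: p/w = 15/9 = 1.667
  J2: p/w = 18/10 = 1.800
  J3: p/w = 7/3 = 2.333
Order: J4 → J1 → J2 → J3


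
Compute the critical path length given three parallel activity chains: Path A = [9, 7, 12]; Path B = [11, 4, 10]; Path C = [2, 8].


Path A: 9 + 7 + 12 = 28
Path B: 11 + 4 + 10 = 25
Path C: 2 + 8 = 10
Critical path = longest = max(28, 25, 10)
= 28 (Path A)


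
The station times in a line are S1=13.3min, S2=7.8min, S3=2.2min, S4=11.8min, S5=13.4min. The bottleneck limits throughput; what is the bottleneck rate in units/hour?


Bottleneck = longest station time
Station times: [13.3, 7.8, 2.2, 11.8, 13.4]
Max = 13.4 min
Rate = 60 / 13.4
= 4.48 units/hour (bottleneck: 13.4min)


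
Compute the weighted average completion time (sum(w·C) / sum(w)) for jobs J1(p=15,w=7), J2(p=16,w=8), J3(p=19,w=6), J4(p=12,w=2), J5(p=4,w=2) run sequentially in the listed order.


Completion times:
  J1: C=15, w×C=7×15=105
  J2: C=31, w×C=8×31=248
  J3: C=50, w×C=6×50=300
  J4: C=62, w×C=2×62=124
  J5: C=66, w×C=2×66=132
Sum w×C = 909
Sum w = 25
Weighted avg = 909/25
= 36.36


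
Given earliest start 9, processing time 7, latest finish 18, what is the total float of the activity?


EF = ES + duration = 9 + 7 = 16
LS = LF - duration = 18 - 7 = 11
Total Float = LF - EF = 18 - 16
(or LS - ES = 11 - 9)
= 2


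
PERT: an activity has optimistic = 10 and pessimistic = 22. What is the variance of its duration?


σ² = ((p - o) / 6)² = (p - o)² / 36
= (22 - 10)² / 36
= 12² / 36
= 144 / 36
= 4.0000


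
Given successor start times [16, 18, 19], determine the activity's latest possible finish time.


LF = min of all successor start times
Successors start at: [16, 18, 19]
LF = min(16, 18, 19)
= 16


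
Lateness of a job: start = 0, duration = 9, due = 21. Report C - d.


Completion = 0 + 9 = 9
Lateness = C - d = 9 - 21
= -12


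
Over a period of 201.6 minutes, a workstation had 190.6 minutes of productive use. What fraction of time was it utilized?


Utilization = busy / total × 100
= 190.6 / 201.6 × 100
= 94.5%


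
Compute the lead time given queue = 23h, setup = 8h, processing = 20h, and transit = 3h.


Lead time = queue + setup + processing + transit
= 23 + 8 + 20 + 3
= 54 hours


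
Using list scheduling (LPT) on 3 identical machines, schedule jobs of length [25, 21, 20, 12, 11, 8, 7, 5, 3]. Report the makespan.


Jobs (LPT sorted): [25, 21, 20, 12, 11, 8, 7, 5, 3]
Machines: 3
  J=25 → Machine 1 (load: 0+25=25)
  J=21 → Machine 2 (load: 0+21=21)
  J=20 → Machine 3 (load: 0+20=20)
  J=12 → Machine 3 (load: 20+12=32)
  J=11 → Machine 2 (load: 21+11=32)
  J=8 → Machine 1 (load: 25+8=33)
  J=7 → Machine 2 (load: 32+7=39)
  J=5 → Machine 3 (load: 32+5=37)
  J=3 → Machine 1 (load: 33+3=36)
Machine loads: [36, 39, 37]
Makespan = max = 39 time units


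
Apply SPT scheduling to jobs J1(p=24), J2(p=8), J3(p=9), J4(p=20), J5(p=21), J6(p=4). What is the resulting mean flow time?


SPT order: J6 → J2 → J3 → J4 → J5 → J1
Completion times:
  J6: C=4
  J2: C=12
  J3: C=21
  J4: C=41
  J5: C=62
  J1: C=86
Sum = 226, n = 6
Mean flow = 226/6
= 37.67


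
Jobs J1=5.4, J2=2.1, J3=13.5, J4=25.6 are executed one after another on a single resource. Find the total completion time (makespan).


Sequential makespan: sum all processing times
= 5.4 + 2.1 + 13.5 + 25.6
= 46.6 time units


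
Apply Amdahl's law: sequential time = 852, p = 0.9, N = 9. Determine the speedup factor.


Amdahl's law: T_p = T × ((1-p) + p/N)
= 852 × ((1-0.9) + 0.9/9)
= 852 × (0.10 + 0.1000)
= 852 × 0.2000
= 170.40
Speedup = 852/170.40
= 5.00×


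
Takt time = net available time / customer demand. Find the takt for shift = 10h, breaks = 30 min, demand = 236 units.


Available = 10×60 - 30 = 570 min
Takt time = 570 / 236
= 2.42 min/unit


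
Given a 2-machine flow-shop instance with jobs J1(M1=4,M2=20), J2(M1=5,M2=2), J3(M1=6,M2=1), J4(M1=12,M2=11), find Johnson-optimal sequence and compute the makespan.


Johnson's rule:
Group 1 (M1≤M2, sort by M1): ['J1']
Group 2 (M1>M2, sort desc M2): ['J4', 'J2', 'J3']
Sequence: J1 → J4 → J2 → J3
Makespan calculation:
  J1: M1 done=4, M2 done=24
  J4: M1 done=16, M2 done=35
  J2: M1 done=21, M2 done=37
  J3: M1 done=27, M2 done=38
= Sequence: J1 → J4 → J2 → J3, Makespan: 38


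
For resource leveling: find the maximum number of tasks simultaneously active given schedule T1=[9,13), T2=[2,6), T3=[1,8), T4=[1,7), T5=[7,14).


Check each time point for overlaps:
  t=2: 3 tasks active (T2, T3, T4)
Max concurrent = 3


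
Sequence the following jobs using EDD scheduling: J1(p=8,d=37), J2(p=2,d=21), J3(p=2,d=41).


EDD: sort by earliest due date
  J2: d=21, p=2
  J1: d=37, p=8
  J3: d=41, p=2
Order: J2 → J1 → J3


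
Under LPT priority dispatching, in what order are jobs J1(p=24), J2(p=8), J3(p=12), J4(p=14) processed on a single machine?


LPT: sort by longest processing time first
  J1: p=24
  J4: p=14
  J3: p=12
  J2: p=8
Order: J1 → J4 → J3 → J2


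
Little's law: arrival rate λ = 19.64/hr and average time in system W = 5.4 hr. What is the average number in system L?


Little's law: L = λ × W
= 19.64 × 5.4
= 106.06


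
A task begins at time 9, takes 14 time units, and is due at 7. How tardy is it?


Completion = start + processing = 9 + 14 = 23
Tardiness = max(0, C - d) = max(0, 23 - 7)
= max(0, 16)
= 16


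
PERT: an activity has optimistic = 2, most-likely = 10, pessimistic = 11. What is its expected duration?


te = (o + 4m + p) / 6
= (2 + 4×10 + 11) / 6
= (2 + 40 + 11) / 6
= 53 / 6
= 8.83


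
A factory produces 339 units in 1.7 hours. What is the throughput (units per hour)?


Throughput = units / time
= 339 / 1.7
= 199.4 units/hour


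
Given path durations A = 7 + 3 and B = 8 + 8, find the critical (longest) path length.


Path A: 7 + 3 = 10
Path B: 8 + 8 = 16
Critical path = longest = max(10, 16)
= 16 (Path B)


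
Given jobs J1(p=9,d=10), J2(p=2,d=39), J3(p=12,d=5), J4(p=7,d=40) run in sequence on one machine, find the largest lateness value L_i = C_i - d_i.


Lateness per job (L = C - d):
  J1: C=9, d=10, L=-1
  J2: C=11, d=39, L=-28
  J3: C=23, d=5, L=18
  J4: C=30, d=40, L=-10
Lmax = max(-1, -28, 18, -10)
= 18


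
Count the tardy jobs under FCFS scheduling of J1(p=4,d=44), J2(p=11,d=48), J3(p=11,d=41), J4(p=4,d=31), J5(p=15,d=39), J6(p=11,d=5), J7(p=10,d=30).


Completion vs due date:
  J1: C=4, d=44 → on time
  J2: C=15, d=48 → on time
  J3: C=26, d=41 → on time
  J4: C=30, d=31 → on time
  J5: C=45, d=39 → TARDY
  J6: C=56, d=5 → TARDY
  J7: C=66, d=30 → TARDY
Tardy jobs: J5, J6, J7
Count = 3


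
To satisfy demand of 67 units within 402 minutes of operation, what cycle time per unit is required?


Cycle time = available time / demand
= 402 / 67
= 6.00 min/unit


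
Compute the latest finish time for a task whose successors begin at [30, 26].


LF = min of all successor start times
Successors start at: [30, 26]
LF = min(30, 26)
= 26


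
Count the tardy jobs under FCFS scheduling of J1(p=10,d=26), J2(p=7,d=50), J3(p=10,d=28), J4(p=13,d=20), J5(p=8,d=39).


Completion vs due date:
  J1: C=10, d=26 → on time
  J2: C=17, d=50 → on time
  J3: C=27, d=28 → on time
  J4: C=40, d=20 → TARDY
  J5: C=48, d=39 → TARDY
Tardy jobs: J4, J5
Count = 2


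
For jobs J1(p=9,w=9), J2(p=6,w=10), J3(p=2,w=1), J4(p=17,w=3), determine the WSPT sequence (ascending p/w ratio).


WSPT (Smith's rule): sort by p/w ascending
  J2: p/w = 6/10 = 0.600
  J1: p/w = 9/9 = 1.000
  J3: p/w = 2/1 = 2.000
  J4: p/w = 17/3 = 5.667
Order: J2 → J1 → J3 → J4


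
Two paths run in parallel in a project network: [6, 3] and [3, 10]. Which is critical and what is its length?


Path A: 6 + 3 = 9
Path B: 3 + 10 = 13
Critical path = longest = max(9, 13)
= 13 (Path B)


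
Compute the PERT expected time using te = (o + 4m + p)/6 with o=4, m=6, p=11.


te = (o + 4m + p) / 6
= (4 + 4×6 + 11) / 6
= (4 + 24 + 11) / 6
= 39 / 6
= 6.50


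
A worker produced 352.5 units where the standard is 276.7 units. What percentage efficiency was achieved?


Efficiency = (actual / standard) × 100
= (352.5 / 276.7) × 100
= 127.4%


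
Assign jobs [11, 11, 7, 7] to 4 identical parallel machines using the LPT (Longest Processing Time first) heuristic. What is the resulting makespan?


Jobs (LPT sorted): [11, 11, 7, 7]
Machines: 4
  J=11 → Machine 1 (load: 0+11=11)
  J=11 → Machine 2 (load: 0+11=11)
  J=7 → Machine 3 (load: 0+7=7)
  J=7 → Machine 4 (load: 0+7=7)
Machine loads: [11, 11, 7, 7]
Makespan = max = 11 time units


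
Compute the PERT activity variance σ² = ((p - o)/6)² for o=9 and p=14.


σ² = ((p - o) / 6)² = (p - o)² / 36
= (14 - 9)² / 36
= 5² / 36
= 25 / 36
= 0.6944


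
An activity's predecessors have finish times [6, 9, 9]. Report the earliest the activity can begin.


ES = max of all predecessor completion times
Predecessors: [6, 9, 9]
ES = max(6, 9, 9)
= 9


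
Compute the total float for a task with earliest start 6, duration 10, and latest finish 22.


EF = ES + duration = 6 + 10 = 16
LS = LF - duration = 22 - 10 = 12
Total Float = LF - EF = 22 - 16
(or LS - ES = 12 - 6)
= 6


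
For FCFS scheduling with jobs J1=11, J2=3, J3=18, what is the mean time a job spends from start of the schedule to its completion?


Completion times:
  J1: completes at 11
  J2: completes at 14
  J3: completes at 32
Sum = 57
Average = 57/3
= 19.00


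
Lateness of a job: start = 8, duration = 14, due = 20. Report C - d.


Completion = 8 + 14 = 22
Lateness = C - d = 22 - 20
= 2


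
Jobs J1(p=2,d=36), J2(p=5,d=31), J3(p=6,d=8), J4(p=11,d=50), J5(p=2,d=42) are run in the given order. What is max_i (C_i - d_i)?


Lateness per job (L = C - d):
  J1: C=2, d=36, L=-34
  J2: C=7, d=31, L=-24
  J3: C=13, d=8, L=5
  J4: C=24, d=50, L=-26
  J5: C=26, d=42, L=-16
Lmax = max(-34, -24, 5, -26, -16)
= 5


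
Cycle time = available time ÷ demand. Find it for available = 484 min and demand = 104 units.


Cycle time = available time / demand
= 484 / 104
= 4.65 min/unit


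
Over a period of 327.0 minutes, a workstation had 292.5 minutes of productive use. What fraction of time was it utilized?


Utilization = busy / total × 100
= 292.5 / 327.0 × 100
= 89.4%


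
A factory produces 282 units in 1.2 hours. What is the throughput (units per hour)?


Throughput = units / time
= 282 / 1.2
= 235.0 units/hour


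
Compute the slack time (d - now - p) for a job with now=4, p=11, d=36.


Slack = due - current_time - processing
= 36 - 4 - 11
= 21


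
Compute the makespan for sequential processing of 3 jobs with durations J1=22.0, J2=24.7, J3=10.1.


Sequential makespan: sum all processing times
= 22.0 + 24.7 + 10.1
= 56.8 time units


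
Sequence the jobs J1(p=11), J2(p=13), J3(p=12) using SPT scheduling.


SPT: sort by shortest processing time
  J1: p=11
  J3: p=12
  J2: p=13
Order: J1 → J3 → J2


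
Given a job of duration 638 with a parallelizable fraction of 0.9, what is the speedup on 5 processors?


Amdahl's law: T_p = T × ((1-p) + p/N)
= 638 × ((1-0.9) + 0.9/5)
= 638 × (0.10 + 0.1800)
= 638 × 0.2800
= 178.64
Speedup = 638/178.64
= 3.57×


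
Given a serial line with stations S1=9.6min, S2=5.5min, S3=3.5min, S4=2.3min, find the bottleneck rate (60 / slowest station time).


Bottleneck = longest station time
Station times: [9.6, 5.5, 3.5, 2.3]
Max = 9.6 min
Rate = 60 / 9.6
= 6.25 units/hour (bottleneck: 9.6min)


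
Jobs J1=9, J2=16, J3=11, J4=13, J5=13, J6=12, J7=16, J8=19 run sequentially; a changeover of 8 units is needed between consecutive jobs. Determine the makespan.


Makespan = Σ processing + (n-1) × setup
= (9 + 16 + 11 + 13 + 13 + 12 + 16 + 19) + (8-1)×8
= 109 + 56
= 165 time units


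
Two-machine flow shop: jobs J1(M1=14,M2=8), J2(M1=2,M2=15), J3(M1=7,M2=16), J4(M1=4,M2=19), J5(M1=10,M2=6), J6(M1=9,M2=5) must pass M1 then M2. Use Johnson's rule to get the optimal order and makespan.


Johnson's rule:
Group 1 (M1≤M2, sort by M1): ['J2', 'J4', 'J3']
Group 2 (M1>M2, sort desc M2): ['J1', 'J5', 'J6']
Sequence: J2 → J4 → J3 → J1 → J5 → J6
Makespan calculation:
  J2: M1 done=2, M2 done=17
  J4: M1 done=6, M2 done=36
  J3: M1 done=13, M2 done=52
  J1: M1 done=27, M2 done=60
  J5: M1 done=37, M2 done=66
  J6: M1 done=46, M2 done=71
= Sequence: J2 → J4 → J3 → J1 → J5 → J6, Makespan: 71


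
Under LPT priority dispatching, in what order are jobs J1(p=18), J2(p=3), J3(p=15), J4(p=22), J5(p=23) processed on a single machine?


LPT: sort by longest processing time first
  J5: p=23
  J4: p=22
  J1: p=18
  J3: p=15
  J2: p=3
Order: J5 → J4 → J1 → J3 → J2


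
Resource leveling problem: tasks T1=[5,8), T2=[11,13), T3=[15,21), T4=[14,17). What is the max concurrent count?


Check each time point for overlaps:
  t=15: 2 tasks active (T3, T4)
Max concurrent = 2


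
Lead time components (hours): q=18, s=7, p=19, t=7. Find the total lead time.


Lead time = queue + setup + processing + transit
= 18 + 7 + 19 + 7
= 51 hours


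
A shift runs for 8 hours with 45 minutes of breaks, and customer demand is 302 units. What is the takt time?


Available = 8×60 - 45 = 435 min
Takt time = 435 / 302
= 1.44 min/unit


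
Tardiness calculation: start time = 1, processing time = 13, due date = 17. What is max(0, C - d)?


Completion = start + processing = 1 + 13 = 14
Tardiness = max(0, C - d) = max(0, 14 - 17)
= max(0, -3)
= 0


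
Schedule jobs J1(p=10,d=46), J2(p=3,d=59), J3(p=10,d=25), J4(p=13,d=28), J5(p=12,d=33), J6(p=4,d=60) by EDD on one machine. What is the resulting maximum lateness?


EDD order: J3 → J4 → J5 → J1 → J2 → J6
Completion and lateness:
  J3: C=10, d=25, L=10-25=-15
  J4: C=23, d=28, L=23-28=-5
  J5: C=35, d=33, L=35-33=2
  J1: C=45, d=46, L=45-46=-1
  J2: C=48, d=59, L=48-59=-11
  J6: C=52, d=60, L=52-60=-8
Lmax = max(-15, -5, 2, -1, -11, -8)
= 2


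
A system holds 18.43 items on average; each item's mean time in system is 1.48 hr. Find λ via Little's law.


Little's law: L = λW → λ = L / W
= 18.43 / 1.48
= 12.45 per hour


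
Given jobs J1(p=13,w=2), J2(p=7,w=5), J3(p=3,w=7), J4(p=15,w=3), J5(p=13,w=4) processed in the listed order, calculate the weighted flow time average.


Completion times:
  J1: C=13, w×C=2×13=26
  J2: C=20, w×C=5×20=100
  J3: C=23, w×C=7×23=161
  J4: C=38, w×C=3×38=114
  J5: C=51, w×C=4×51=204
Sum w×C = 605
Sum w = 21
Weighted avg = 605/21
= 28.81


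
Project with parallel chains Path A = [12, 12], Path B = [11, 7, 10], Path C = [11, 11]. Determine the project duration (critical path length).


Path A: 12 + 12 = 24
Path B: 11 + 7 + 10 = 28
Path C: 11 + 11 = 22
Critical path = longest = max(24, 28, 22)
= 28 (Path B)


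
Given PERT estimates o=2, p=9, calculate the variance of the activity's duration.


σ² = ((p - o) / 6)² = (p - o)² / 36
= (9 - 2)² / 36
= 7² / 36
= 49 / 36
= 1.3611


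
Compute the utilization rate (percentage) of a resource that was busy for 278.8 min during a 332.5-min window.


Utilization = busy / total × 100
= 278.8 / 332.5 × 100
= 83.8%


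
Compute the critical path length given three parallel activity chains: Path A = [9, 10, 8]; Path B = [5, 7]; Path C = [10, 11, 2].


Path A: 9 + 10 + 8 = 27
Path B: 5 + 7 = 12
Path C: 10 + 11 + 2 = 23
Critical path = longest = max(27, 12, 23)
= 27 (Path A)


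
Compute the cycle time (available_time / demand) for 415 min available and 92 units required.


Cycle time = available time / demand
= 415 / 92
= 4.51 min/unit


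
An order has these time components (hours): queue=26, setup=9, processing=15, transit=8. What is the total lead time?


Lead time = queue + setup + processing + transit
= 26 + 9 + 15 + 8
= 58 hours


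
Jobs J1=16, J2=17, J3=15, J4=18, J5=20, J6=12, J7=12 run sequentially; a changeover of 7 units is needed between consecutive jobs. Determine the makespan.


Makespan = Σ processing + (n-1) × setup
= (16 + 17 + 15 + 18 + 20 + 12 + 12) + (7-1)×7
= 110 + 42
= 152 time units


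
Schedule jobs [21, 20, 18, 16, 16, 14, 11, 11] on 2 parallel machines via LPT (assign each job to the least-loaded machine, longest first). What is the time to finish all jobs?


Jobs (LPT sorted): [21, 20, 18, 16, 16, 14, 11, 11]
Machines: 2
  J=21 → Machine 1 (load: 0+21=21)
  J=20 → Machine 2 (load: 0+20=20)
  J=18 → Machine 2 (load: 20+18=38)
  J=16 → Machine 1 (load: 21+16=37)
  J=16 → Machine 1 (load: 37+16=53)
  J=14 → Machine 2 (load: 38+14=52)
  J=11 → Machine 2 (load: 52+11=63)
  J=11 → Machine 1 (load: 53+11=64)
Machine loads: [64, 63]
Makespan = max = 64 time units
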